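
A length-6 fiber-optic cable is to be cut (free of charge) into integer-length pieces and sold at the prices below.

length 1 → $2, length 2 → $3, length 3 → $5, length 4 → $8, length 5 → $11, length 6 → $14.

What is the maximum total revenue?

14

Let R[k] be the best obtainable value from length k. For each k, try every first piece i and keep the best of price[i] + R[k−i].
R[1] = 2
R[2] = max(2+2, 3+0) = 4
R[3] = max(2+4, 3+2, 5+0) = 6
R[4] = max(2+6, 3+4, 5+2, 8+0) = 8
R[5] = max(2+8, 3+6, 5+4, 8+2, 11+0) = 11
R[6] = max(2+11, 3+8, 5+6, 8+4, 11+2, 14+0) = 14
Best is to sell the whole 6-meter piece uncut for $14.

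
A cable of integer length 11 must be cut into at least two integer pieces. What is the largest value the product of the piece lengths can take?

54

Fill m[k] for k=2..11: at each k try every first piece i and multiply by the better of (k−i) uncut or m[k−i].
m[2] = 1·max(1,0) = 1·1 = 1
m[3] = max(1·2, 2·1) = 2
m[4] = max(1·3, 2·2, 3·1) = 4
m[5] = max(1·4, 2·3, 3·2, 4·1) = 6
m[6] = max(1·6, 2·4, 3·3, 4·2, 5·1) = 9
m[7] = max(1·9, 2·6, 3·4, 4·3, 5·2, 6·1) = 12
m[8] = max(1·12, 2·9, 3·6, …, 6·2, 7·1) = 18
m[9] = max(1·18, 2·12, 3·9, …, 7·2, 8·1) = 27
m[10] = max(1·27, 2·18, 3·12, …, 8·2, 9·1) = 36
m[11] = max(1·36, 2·27, 3·18, …, 9·2, 10·1) = 54
One optimal split: 3 + 3 + 3 + 2; product 3·3·3·2 = 54.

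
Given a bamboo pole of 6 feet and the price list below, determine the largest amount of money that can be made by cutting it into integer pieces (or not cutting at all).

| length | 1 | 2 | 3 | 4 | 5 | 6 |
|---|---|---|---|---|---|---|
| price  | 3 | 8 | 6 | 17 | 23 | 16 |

26

Build R[k] bottom-up: R[k] = max over allowed piece i of (p[i] + R[k−i]).
R[1] = 3
R[2] = 8
R[3] = 11  (first piece 1, then R[2]=8)
R[4] = 17
R[5] = 23
R[6] = 26  (first piece 1, then R[5]=23)
One optimal cutting: 5 + 1 → $23 + $3 = $26.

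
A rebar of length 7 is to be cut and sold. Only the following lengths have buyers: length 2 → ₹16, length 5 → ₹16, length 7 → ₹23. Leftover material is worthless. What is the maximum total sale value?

48

Let r[k] be the best obtainable value from length k. For each k, try every first piece i and keep the best of price[i] + r[k−i].
r[1] = 0
r[2] = 16
r[3] = 16
r[4] = 32  (first piece 2, then r[2]=16)
r[5] = max(16+16, 16+0) = 32
r[6] = max(16+32, 16+0) = 48
r[7] = max(16+32, 16+16, 23+0) = 48
One optimal cutting: pieces 2 + 2 + 2 with 1 meter of scrap → ₹48.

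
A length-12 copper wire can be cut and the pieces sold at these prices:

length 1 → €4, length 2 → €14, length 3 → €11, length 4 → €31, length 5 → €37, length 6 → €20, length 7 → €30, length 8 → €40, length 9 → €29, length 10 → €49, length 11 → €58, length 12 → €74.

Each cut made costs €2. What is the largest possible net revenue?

Build net[k] bottom-up: net[k] = max over allowed piece i of (p[i] + net[k−i]) − 2 per cut.
net[1] = 4
net[2] = max(4+4-2, 14+0) = 14
net[3] = max(4+14-2, 14+4-2, 11+0) = 16
net[4] = max(4+16-2, 14+14-2, 11+4-2, 31+0) = 31
net[5] = max(4+31-2, 14+16-2, 11+14-2, 31+4-2, 37+0) = 37
net[6] = max(4+37-2, 14+31-2, 11+16-2, 31+14-2, 37+4-2, 20+0) = 43
net[7] = max(4+43-2, 14+37-2, 11+31-2, …, 20+4-2, 30+0) = 49
net[8] = max(4+49-2, 14+43-2, 11+37-2, …, 30+4-2, 40+0) = 60
net[9] = max(4+60-2, 14+49-2, 11+43-2, …, 40+4-2, 29+0) = 66
net[10] = max(4+66-2, 14+60-2, 11+49-2, …, 29+4-2, 49+0) = 72
net[11] = max(4+72-2, 14+66-2, 11+60-2, …, 49+4-2, 58+0) = 78
net[12] = max(4+78-2, 14+72-2, 11+66-2, …, 58+4-2, 74+0) = 89
One optimal plan: pieces 4 + 4 + 4 (2 cuts) → €93 − €4 = €89.

89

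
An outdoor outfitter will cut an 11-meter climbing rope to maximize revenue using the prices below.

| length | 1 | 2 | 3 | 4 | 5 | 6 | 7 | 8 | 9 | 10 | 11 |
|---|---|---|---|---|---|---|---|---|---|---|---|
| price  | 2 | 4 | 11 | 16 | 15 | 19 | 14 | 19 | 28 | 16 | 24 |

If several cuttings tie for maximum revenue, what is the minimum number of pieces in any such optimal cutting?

Consider every possible first cut. r[k] is the best of p[i]+r[k−i] over all sellable i≤k.
r[1] = 2
r[2] = max(2+2, 4+0) = 4
r[3] = max(2+4, 4+2, 11+0) = 11
r[4] = max(2+11, 4+4, 11+2, 16+0) = 16
r[5] = max(2+16, 4+11, 11+4, 16+2, 15+0) = 18
r[6] = max(2+18, 4+16, 11+11, 16+4, 15+2, 19+0) = 22
r[7] = max(2+22, 4+18, 11+16, …, 19+2, 14+0) = 27
r[8] = max(2+27, 4+22, 11+18, …, 14+2, 19+0) = 32
r[9] = max(2+32, 4+27, 11+22, …, 19+2, 28+0) = 34
r[10] = max(2+34, 4+32, 11+27, …, 28+2, 16+0) = 38
r[11] = max(2+38, 4+34, 11+32, …, 16+2, 24+0) = 43
Maximum revenue is €43.
Now minimize piece count subject to staying optimal: for each k, pieces[k] = 1 + min over i with p[i]+r[k−i]=r[k] of pieces[k−i].
pieces[8] = 2
pieces[9] = 3
pieces[10] = 3
pieces[11] = 3

3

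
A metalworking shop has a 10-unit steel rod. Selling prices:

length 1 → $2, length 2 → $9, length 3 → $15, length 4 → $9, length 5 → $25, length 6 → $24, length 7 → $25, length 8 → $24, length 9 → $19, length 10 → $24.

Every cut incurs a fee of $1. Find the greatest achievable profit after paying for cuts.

Consider every possible first cut. net[k] is the best of p[i]+net[k−i] over all sellable i≤k, charging 1 whenever i<k.
net[1] = 2
net[2] = 9
net[3] = 15
net[4] = 17  (first piece 2, then net[2]=9)
net[5] = 25
net[6] = 29  (first piece 3, then net[3]=15)
net[7] = 33  (first piece 2, then net[5]=25)
net[8] = 39  (first piece 3, then net[5]=25)
net[9] = 43  (first piece 3, then net[6]=29)
net[10] = 49  (first piece 5, then net[5]=25)
One optimal plan: pieces 5 + 5 (1 cut) → $50 − $1 = $49.

49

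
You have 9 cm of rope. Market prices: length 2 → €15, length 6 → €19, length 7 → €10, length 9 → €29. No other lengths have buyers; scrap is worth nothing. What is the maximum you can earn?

60

Consider every possible first cut. best[k] is the best of p[i]+best[k−i] over all sellable i≤k.
best[1] = 0
best[2] = 15
best[3] = 15
best[4] = 30  (first piece 2, then best[2]=15)
best[5] = 30
best[6] = 45  (first piece 2, then best[4]=30)
best[7] = 45
best[8] = 60  (first piece 2, then best[6]=45)
best[9] = 60
One optimal cutting: pieces 2 + 2 + 2 + 2 with 1 cm of scrap → €60.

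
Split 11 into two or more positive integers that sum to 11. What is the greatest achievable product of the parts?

Define f[k] = max over 1≤i<k of i · max(k−i, f[k−i]); the inner max lets the remainder stay uncut if that's better.
f[2] = 1·max(1,0) = 1·1 = 1
f[3] = 1·max(2,1) = 1·2 = 2
f[4] = 2·max(2,1) = 2·2 = 4
f[5] = 2·max(3,2) = 2·3 = 6
f[6] = 3·max(3,2) = 3·3 = 9
f[7] = 2·max(5,6) = 2·6 = 12
f[8] = 2·max(6,9) = 2·9 = 18
f[9] = 3·max(6,9) = 3·9 = 27
f[10] = 2·max(8,18) = 2·18 = 36
f[11] = 2·max(9,27) = 2·27 = 54
One optimal split: 3 + 3 + 3 + 2; product 3·3·3·2 = 54.

54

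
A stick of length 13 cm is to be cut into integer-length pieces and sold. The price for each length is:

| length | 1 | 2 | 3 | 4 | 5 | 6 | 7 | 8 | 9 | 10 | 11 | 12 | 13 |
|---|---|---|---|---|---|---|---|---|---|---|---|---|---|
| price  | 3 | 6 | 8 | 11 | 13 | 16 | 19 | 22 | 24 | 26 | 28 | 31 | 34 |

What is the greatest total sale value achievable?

39

Let v[k] be the best obtainable value from length k. For each k, try every first piece i and keep the best of price[i] + v[k−i].
v[1] = 3
v[2] = 6  (first piece 1, then v[1]=3)
v[3] = 9  (first piece 1, then v[2]=6)
v[4] = 12  (first piece 1, then v[3]=9)
v[5] = 15  (first piece 1, then v[4]=12)
v[6] = 18  (first piece 1, then v[5]=15)
v[7] = 21  (first piece 1, then v[6]=18)
v[8] = 24  (first piece 1, then v[7]=21)
v[9] = 27  (first piece 1, then v[8]=24)
v[10] = 30  (first piece 1, then v[9]=27)
v[11] = 33  (first piece 1, then v[10]=30)
v[12] = 36  (first piece 1, then v[11]=33)
v[13] = 39  (first piece 1, then v[12]=36)
One optimal cutting: 1 + 1 + 1 + 1 + 1 + 1 + 1 + 1 + 1 + 1 + 1 + 1 + 1 → 3 + 3 + 3 + 3 + 3 + 3 + 3 + 3 + 3 + 3 + 3 + 3 + 3 = 39.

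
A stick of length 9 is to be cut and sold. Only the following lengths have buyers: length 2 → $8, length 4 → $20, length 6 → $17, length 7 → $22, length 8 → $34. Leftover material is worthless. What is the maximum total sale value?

Let r[k] be the best obtainable value from length k. For each k, try every first piece i and keep the best of price[i] + r[k−i].
r[1] = 0
r[2] = 8
r[3] = 8
r[4] = max(8+8, 20+0) = 20
r[5] = max(8+8, 20+0) = 20
r[6] = max(8+20, 20+8, 17+0) = 28
r[7] = max(8+20, 20+8, 17+0, 22+0) = 28
r[8] = max(8+28, 20+20, 17+8, 22+0, 34+0) = 40
r[9] = max(8+28, 20+20, 17+8, 22+8, 34+0) = 40
One optimal cutting: pieces 4 + 4 with 1 meter of scrap → $40.

40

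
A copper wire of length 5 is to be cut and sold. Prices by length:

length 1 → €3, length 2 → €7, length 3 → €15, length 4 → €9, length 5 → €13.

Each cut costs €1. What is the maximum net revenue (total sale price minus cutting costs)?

Build net[k] bottom-up: net[k] = max over allowed piece i of (p[i] + net[k−i]) − 1 per cut.
net[1] = 3
net[2] = 7
net[3] = 15
net[4] = 17  (first piece 1, then net[3]=15)
net[5] = 21  (first piece 2, then net[3]=15)
One optimal plan: pieces 3 + 2 (1 cut) → €22 − €1 = €21.

21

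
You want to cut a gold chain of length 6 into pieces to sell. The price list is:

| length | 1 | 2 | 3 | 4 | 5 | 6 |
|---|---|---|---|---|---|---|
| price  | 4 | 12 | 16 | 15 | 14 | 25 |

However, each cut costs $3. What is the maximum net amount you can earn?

30

Let r[k] be the best obtainable value from length k. For each k, try every first piece i and keep the best of price[i] + r[k−i] minus the 3 cut fee when i<k.
r[1] = 4
r[2] = 12
r[3] = 16
r[4] = 21  (first piece 2, then r[2]=12)
r[5] = 25  (first piece 2, then r[3]=16)
r[6] = 30  (first piece 2, then r[4]=21)
One optimal plan: pieces 2 + 2 + 2 (2 cuts) → $36 − $6 = $30.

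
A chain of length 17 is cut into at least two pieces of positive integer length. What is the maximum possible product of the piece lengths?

Fill g[k] for k=2..17: at each k try every first piece i and multiply by the better of (k−i) uncut or g[k−i].
g[2] = 1*max(1,0) = 1*1 = 1
g[3] = 1*max(2,1) = 1*2 = 2
g[4] = 2*max(2,1) = 2*2 = 4
g[5] = 2*max(3,2) = 2*3 = 6
g[6] = 3*max(3,2) = 3*3 = 9
g[7] = 2*max(5,6) = 2*6 = 12
g[8] = 2*max(6,9) = 2*9 = 18
g[9] = 3*max(6,9) = 3*9 = 27
g[10] = 2*max(8,18) = 2*18 = 36
g[11] = 2*max(9,27) = 2*27 = 54
g[12] = 3*max(9,27) = 3*27 = 81
g[13] = 2*max(11,54) = 2*54 = 108
g[14] = 2*max(12,81) = 2*81 = 162
g[15] = 3*max(12,81) = 3*81 = 243
g[16] = 2*max(14,162) = 2*162 = 324
g[17] = 2*max(15,243) = 2*243 = 486
One optimal split: 3 + 3 + 3 + 3 + 3 + 2; product 3*3*3*3*3*2 = 486.

486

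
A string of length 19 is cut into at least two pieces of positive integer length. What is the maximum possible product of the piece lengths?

972

Define g[k] = max over 1≤i<k of i · max(k−i, g[k−i]); the inner max lets the remainder stay uncut if that's better.
Small cases: g[2]=1, g[3]=2, g[4]=4, g[5]=6, g[6]=9, g[7]=12, g[8]=18, g[9]=27, g[10]=36, g[11]=54, g[12]=81.
g[13] = 2*max(11,54) = 2*54 = 108
g[14] = 2*max(12,81) = 2*81 = 162
g[15] = 3*max(12,81) = 3*81 = 243
g[16] = 2*max(14,162) = 2*162 = 324
g[17] = 2*max(15,243) = 2*243 = 486
g[18] = 3*max(15,243) = 3*243 = 729
g[19] = 2*max(17,486) = 2*486 = 972
One optimal split: 3 + 3 + 3 + 3 + 3 + 2 + 2; product 3*3*3*3*3*2*2 = 972.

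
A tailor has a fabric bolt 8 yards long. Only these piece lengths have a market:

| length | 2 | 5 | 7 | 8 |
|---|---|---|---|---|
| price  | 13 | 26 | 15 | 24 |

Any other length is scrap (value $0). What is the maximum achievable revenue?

52

Let r[k] be the best obtainable value from length k. For each k, try every first piece i and keep the best of price[i] + r[k−i].
r[1] = 0
r[2] = 13
r[3] = 13
r[4] = 26  (first piece 2, then r[2]=13)
r[5] = max(13+13, 26+0) = 26
r[6] = max(13+26, 26+0) = 39
r[7] = max(13+26, 26+13, 15+0) = 39
r[8] = max(13+39, 26+13, 15+0, 24+0) = 52
One optimal cutting: 2 + 2 + 2 + 2 → $52.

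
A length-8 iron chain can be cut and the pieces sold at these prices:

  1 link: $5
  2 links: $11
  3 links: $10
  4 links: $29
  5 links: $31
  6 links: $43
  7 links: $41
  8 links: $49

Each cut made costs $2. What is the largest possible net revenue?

Build r[k] bottom-up: r[k] = max over allowed piece i of (p[i] + r[k−i]) − 2 per cut.
r[1] = 5
r[2] = 11
r[3] = 14  (first piece 1, then r[2]=11)
r[4] = 29
r[5] = 32  (first piece 1, then r[4]=29)
r[6] = 43
r[7] = 46  (first piece 1, then r[6]=43)
r[8] = 56  (first piece 4, then r[4]=29)
One optimal plan: pieces 4 + 4 (1 cut) → $58 − $2 = $56.

56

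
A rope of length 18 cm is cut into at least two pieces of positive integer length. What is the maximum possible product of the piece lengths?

Fill f[k] for k=2..18: at each k try every first piece i and multiply by the better of (k−i) uncut or f[k−i].
f[2] = 1·max(1,0) = 1·1 = 1
f[3] = 1·max(2,1) = 1·2 = 2
f[4] = 2·max(2,1) = 2·2 = 4
f[5] = 2·max(3,2) = 2·3 = 6
f[6] = 3·max(3,2) = 3·3 = 9
f[7] = 2·max(5,6) = 2·6 = 12
f[8] = 2·max(6,9) = 2·9 = 18
f[9] = 3·max(6,9) = 3·9 = 27
f[10] = 2·max(8,18) = 2·18 = 36
f[11] = 2·max(9,27) = 2·27 = 54
f[12] = 3·max(9,27) = 3·27 = 81
f[13] = 2·max(11,54) = 2·54 = 108
f[14] = 2·max(12,81) = 2·81 = 162
f[15] = 3·max(12,81) = 3·81 = 243
f[16] = 2·max(14,162) = 2·162 = 324
f[17] = 2·max(15,243) = 2·243 = 486
f[18] = 3·max(15,243) = 3·243 = 729
One optimal split: 3 + 3 + 3 + 3 + 3 + 3; product 3·3·3·3·3·3 = 729.

729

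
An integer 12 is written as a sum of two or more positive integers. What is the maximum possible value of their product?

Fill f[k] for k=2..12: at each k try every first piece i and multiply by the better of (k−i) uncut or f[k−i].
f[2] = 1·max(1,0) = 1·1 = 1
f[3] = max(1·2, 2·1) = 2
f[4] = max(1·3, 2·2, 3·1) = 4
f[5] = max(1·4, 2·3, 3·2, 4·1) = 6
f[6] = max(1·6, 2·4, 3·3, 4·2, 5·1) = 9
f[7] = max(1·9, 2·6, 3·4, 4·3, 5·2, 6·1) = 12
f[8] = max(1·12, 2·9, 3·6, …, 6·2, 7·1) = 18
f[9] = max(1·18, 2·12, 3·9, …, 7·2, 8·1) = 27
f[10] = max(1·27, 2·18, 3·12, …, 8·2, 9·1) = 36
f[11] = max(1·36, 2·27, 3·18, …, 9·2, 10·1) = 54
f[12] = max(1·54, 2·36, 3·27, …, 10·2, 11·1) = 81
One optimal split: 3 + 3 + 3 + 3; product 3·3·3·3 = 81.

81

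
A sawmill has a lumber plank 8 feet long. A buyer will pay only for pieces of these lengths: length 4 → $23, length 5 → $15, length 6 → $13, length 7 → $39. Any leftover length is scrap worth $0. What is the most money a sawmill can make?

46

Build r[k] bottom-up: r[k] = max over allowed piece i of (p[i] + r[k−i]).
r[1] = 0
r[2] = 0
r[3] = 0
r[4] = 23
r[5] = max(23+0, 15+0) = 23
r[6] = max(23+0, 15+0, 13+0) = 23
r[7] = max(23+0, 15+0, 13+0, 39+0) = 39
r[8] = max(23+23, 15+0, 13+0, 39+0) = 46
One optimal cutting: 4 + 4 → $46.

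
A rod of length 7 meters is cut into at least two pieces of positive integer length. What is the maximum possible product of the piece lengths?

Fill f[k] for k=2..7: at each k try every first piece i and multiply by the better of (k−i) uncut or f[k−i].
f[2] = 1×max(1,0) = 1×1 = 1
f[3] = 1×max(2,1) = 1×2 = 2
f[4] = 2×max(2,1) = 2×2 = 4
f[5] = 2×max(3,2) = 2×3 = 6
f[6] = 3×max(3,2) = 3×3 = 9
f[7] = 2×max(5,6) = 2×6 = 12
One optimal split: 3 + 2 + 2; product 3×2×2 = 12.

12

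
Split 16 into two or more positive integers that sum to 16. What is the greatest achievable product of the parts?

324

Define m[k] = max over 1≤i<k of i · max(k−i, m[k−i]); the inner max lets the remainder stay uncut if that's better.
m[2] = 1×max(1,0) = 1×1 = 1
m[3] = 1×max(2,1) = 1×2 = 2
m[4] = 2×max(2,1) = 2×2 = 4
m[5] = 2×max(3,2) = 2×3 = 6
m[6] = 3×max(3,2) = 3×3 = 9
m[7] = 2×max(5,6) = 2×6 = 12
m[8] = 2×max(6,9) = 2×9 = 18
m[9] = 3×max(6,9) = 3×9 = 27
m[10] = 2×max(8,18) = 2×18 = 36
m[11] = 2×max(9,27) = 2×27 = 54
m[12] = 3×max(9,27) = 3×27 = 81
m[13] = 2×max(11,54) = 2×54 = 108
m[14] = 2×max(12,81) = 2×81 = 162
m[15] = 3×max(12,81) = 3×81 = 243
m[16] = 2×max(14,162) = 2×162 = 324
One optimal split: 3 + 3 + 3 + 3 + 2 + 2; product 3×3×3×3×2×2 = 324.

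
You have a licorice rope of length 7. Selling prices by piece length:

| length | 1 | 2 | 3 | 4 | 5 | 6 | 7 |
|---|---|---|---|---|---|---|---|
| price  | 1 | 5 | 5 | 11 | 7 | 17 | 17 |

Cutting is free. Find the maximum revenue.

18

Build v[k] bottom-up: v[k] = max over allowed piece i of (p[i] + v[k−i]).
v[1] = 1
v[2] = 5
v[3] = 6  (first piece 1, then v[2]=5)
v[4] = 11
v[5] = 12  (first piece 1, then v[4]=11)
v[6] = 17
v[7] = 18  (first piece 1, then v[6]=17)
One optimal cutting: 6 + 1 → ¢17 + ¢1 = ¢18.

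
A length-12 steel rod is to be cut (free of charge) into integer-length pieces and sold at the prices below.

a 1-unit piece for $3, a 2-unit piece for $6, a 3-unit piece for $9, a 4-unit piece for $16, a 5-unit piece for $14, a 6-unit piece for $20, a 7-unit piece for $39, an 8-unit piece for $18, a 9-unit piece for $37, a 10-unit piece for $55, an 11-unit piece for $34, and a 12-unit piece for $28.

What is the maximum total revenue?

61

Build best[k] bottom-up: best[k] = max over allowed piece i of (p[i] + best[k−i]).
best[1] = 3
best[2] = max(3+3, 6+0) = 6
best[3] = max(3+6, 6+3, 9+0) = 9
best[4] = max(3+9, 6+6, 9+3, 16+0) = 16
best[5] = max(3+16, 6+9, 9+6, 16+3, 14+0) = 19
best[6] = max(3+19, 6+16, 9+9, 16+6, 14+3, 20+0) = 22
best[7] = max(3+22, 6+19, 9+16, …, 20+3, 39+0) = 39
best[8] = max(3+39, 6+22, 9+19, …, 39+3, 18+0) = 42
best[9] = max(3+42, 6+39, 9+22, …, 18+3, 37+0) = 45
best[10] = max(3+45, 6+42, 9+39, …, 37+3, 55+0) = 55
best[11] = max(3+55, 6+45, 9+42, …, 55+3, 34+0) = 58
best[12] = max(3+58, 6+55, 9+45, …, 34+3, 28+0) = 61
One optimal cutting: 10 + 1 + 1 → $55 + $3 + $3 = $61.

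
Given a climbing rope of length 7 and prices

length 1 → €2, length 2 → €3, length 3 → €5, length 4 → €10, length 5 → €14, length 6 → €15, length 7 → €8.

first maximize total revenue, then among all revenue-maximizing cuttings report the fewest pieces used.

3

Let r[k] be the best obtainable value from length k. For each k, try every first piece i and keep the best of price[i] + r[k−i].
r[1] = 2
r[2] = 4  (first piece 1, then r[1]=2)
r[3] = 6  (first piece 1, then r[2]=4)
r[4] = 10
r[5] = 14
r[6] = 16  (first piece 1, then r[5]=14)
r[7] = 18  (first piece 1, then r[6]=16)
Maximum revenue is €18.
Now minimize piece count subject to staying optimal: for each k, pieces[k] = 1 + min over i with p[i]+r[k−i]=r[k] of pieces[k−i].
pieces[4] = 1
pieces[5] = 1
pieces[6] = 2
pieces[7] = 3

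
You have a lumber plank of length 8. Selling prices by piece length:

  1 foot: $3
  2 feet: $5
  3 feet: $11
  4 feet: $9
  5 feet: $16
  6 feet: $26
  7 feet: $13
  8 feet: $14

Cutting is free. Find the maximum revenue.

Let best[k] be the best obtainable value from length k. For each k, try every first piece i and keep the best of price[i] + best[k−i].
best[1] = 3
best[2] = 6  (first piece 1, then best[1]=3)
best[3] = 11
best[4] = 14  (first piece 1, then best[3]=11)
best[5] = 17  (first piece 1, then best[4]=14)
best[6] = 26
best[7] = 29  (first piece 1, then best[6]=26)
best[8] = 32  (first piece 1, then best[7]=29)
One optimal cutting: 6 + 1 + 1 → $26 + $3 + $3 = $32.

32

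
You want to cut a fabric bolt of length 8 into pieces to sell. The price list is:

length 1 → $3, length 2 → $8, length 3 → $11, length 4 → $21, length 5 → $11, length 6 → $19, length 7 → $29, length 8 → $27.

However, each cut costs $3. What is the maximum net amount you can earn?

Let net[k] be the best obtainable value from length k. For each k, try every first piece i and keep the best of price[i] + net[k−i] minus the 3 cut fee when i<k.
net[1] = 3
net[2] = max(3+3-3, 8+0) = 8
net[3] = max(3+8-3, 8+3-3, 11+0) = 11
net[4] = max(3+11-3, 8+8-3, 11+3-3, 21+0) = 21
net[5] = max(3+21-3, 8+11-3, 11+8-3, 21+3-3, 11+0) = 21
net[6] = max(3+21-3, 8+21-3, 11+11-3, 21+8-3, 11+3-3, 19+0) = 26
net[7] = max(3+26-3, 8+21-3, 11+21-3, …, 19+3-3, 29+0) = 29
net[8] = max(3+29-3, 8+26-3, 11+21-3, …, 29+3-3, 27+0) = 39
One optimal plan: pieces 4 + 4 (1 cut) → $42 − $3 = $39.

39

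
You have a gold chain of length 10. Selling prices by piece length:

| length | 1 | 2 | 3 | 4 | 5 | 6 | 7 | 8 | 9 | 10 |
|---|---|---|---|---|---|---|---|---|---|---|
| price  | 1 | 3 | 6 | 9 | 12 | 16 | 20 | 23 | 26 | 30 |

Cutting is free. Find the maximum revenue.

Build R[k] bottom-up: R[k] = max over allowed piece i of (p[i] + R[k−i]).
R[1] = 1
R[2] = max(1+1, 3+0) = 3
R[3] = max(1+3, 3+1, 6+0) = 6
R[4] = max(1+6, 3+3, 6+1, 9+0) = 9
R[5] = max(1+9, 3+6, 6+3, 9+1, 12+0) = 12
R[6] = max(1+12, 3+9, 6+6, 9+3, 12+1, 16+0) = 16
R[7] = max(1+16, 3+12, 6+9, …, 16+1, 20+0) = 20
R[8] = max(1+20, 3+16, 6+12, …, 20+1, 23+0) = 23
R[9] = max(1+23, 3+20, 6+16, …, 23+1, 26+0) = 26
R[10] = max(1+26, 3+23, 6+20, …, 26+1, 30+0) = 30
Best is to sell the whole 10-inch piece uncut for $30.

30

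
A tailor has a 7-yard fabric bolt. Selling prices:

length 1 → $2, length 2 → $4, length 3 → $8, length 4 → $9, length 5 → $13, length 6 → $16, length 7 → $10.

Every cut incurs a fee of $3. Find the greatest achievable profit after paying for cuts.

15

Let net[k] be the best obtainable value from length k. For each k, try every first piece i and keep the best of price[i] + net[k−i] minus the 3 cut fee when i<k.
net[1] = 2
net[2] = max(2+2-3, 4+0) = 4
net[3] = max(2+4-3, 4+2-3, 8+0) = 8
net[4] = max(2+8-3, 4+4-3, 8+2-3, 9+0) = 9
net[5] = max(2+9-3, 4+8-3, 8+4-3, 9+2-3, 13+0) = 13
net[6] = max(2+13-3, 4+9-3, 8+8-3, 9+4-3, 13+2-3, 16+0) = 16
net[7] = max(2+16-3, 4+13-3, 8+9-3, …, 16+2-3, 10+0) = 15
One optimal plan: pieces 6 + 1 (1 cut) → $18 − $3 = $15.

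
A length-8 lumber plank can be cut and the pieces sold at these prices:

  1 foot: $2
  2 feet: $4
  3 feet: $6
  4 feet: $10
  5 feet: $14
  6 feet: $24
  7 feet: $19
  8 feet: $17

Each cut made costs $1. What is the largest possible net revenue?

27

Build net[k] bottom-up: net[k] = max over allowed piece i of (p[i] + net[k−i]) − 1 per cut.
net[1] = 2
net[2] = max(2+2-1, 4+0) = 4
net[3] = max(2+4-1, 4+2-1, 6+0) = 6
net[4] = max(2+6-1, 4+4-1, 6+2-1, 10+0) = 10
net[5] = max(2+10-1, 4+6-1, 6+4-1, 10+2-1, 14+0) = 14
net[6] = max(2+14-1, 4+10-1, 6+6-1, 10+4-1, 14+2-1, 24+0) = 24
net[7] = max(2+24-1, 4+14-1, 6+10-1, …, 24+2-1, 19+0) = 25
net[8] = max(2+25-1, 4+24-1, 6+14-1, …, 19+2-1, 17+0) = 27
One optimal plan: pieces 6 + 2 (1 cut) → $28 − $1 = $27.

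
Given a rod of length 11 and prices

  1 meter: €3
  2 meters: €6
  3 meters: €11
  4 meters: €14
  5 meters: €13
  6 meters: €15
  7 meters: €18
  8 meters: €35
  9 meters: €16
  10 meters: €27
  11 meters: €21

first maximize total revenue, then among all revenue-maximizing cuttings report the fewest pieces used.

Let r[k] be the best obtainable value from length k. For each k, try every first piece i and keep the best of price[i] + r[k−i].
r[1] = 3
r[2] = 6  (first piece 1, then r[1]=3)
r[3] = 11
r[4] = 14  (first piece 1, then r[3]=11)
r[5] = 17  (first piece 1, then r[4]=14)
r[6] = 22  (first piece 3, then r[3]=11)
r[7] = 25  (first piece 1, then r[6]=22)
r[8] = 35
r[9] = 38  (first piece 1, then r[8]=35)
r[10] = 41  (first piece 1, then r[9]=38)
r[11] = 46  (first piece 3, then r[8]=35)
Maximum revenue is €46.
Now minimize piece count subject to staying optimal: for each k, pieces[k] = 1 + min over i with p[i]+r[k−i]=r[k] of pieces[k−i].
pieces[8] = 1
pieces[9] = 2
pieces[10] = 2
pieces[11] = 2

2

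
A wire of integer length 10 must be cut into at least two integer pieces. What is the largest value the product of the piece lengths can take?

36

Fill m[k] for k=2..10: at each k try every first piece i and multiply by the better of (k−i) uncut or m[k−i].
m[2] = 1×max(1,0) = 1×1 = 1
m[3] = max(1×2, 2×1) = 2
m[4] = max(1×3, 2×2, 3×1) = 4
m[5] = max(1×4, 2×3, 3×2, 4×1) = 6
m[6] = max(1×6, 2×4, 3×3, 4×2, 5×1) = 9
m[7] = max(1×9, 2×6, 3×4, 4×3, 5×2, 6×1) = 12
m[8] = max(1×12, 2×9, 3×6, …, 6×2, 7×1) = 18
m[9] = max(1×18, 2×12, 3×9, …, 7×2, 8×1) = 27
m[10] = max(1×27, 2×18, 3×12, …, 8×2, 9×1) = 36
One optimal split: 3 + 3 + 2 + 2; product 3×3×2×2 = 36.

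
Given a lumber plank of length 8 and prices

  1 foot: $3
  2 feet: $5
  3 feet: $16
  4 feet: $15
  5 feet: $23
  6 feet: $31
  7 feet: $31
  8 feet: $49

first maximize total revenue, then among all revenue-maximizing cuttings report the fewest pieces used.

Let r[k] be the best obtainable value from length k. For each k, try every first piece i and keep the best of price[i] + r[k−i].
r[1] = 3
r[2] = 6  (first piece 1, then r[1]=3)
r[3] = 16
r[4] = 19  (first piece 1, then r[3]=16)
r[5] = 23
r[6] = 32  (first piece 3, then r[3]=16)
r[7] = 35  (first piece 1, then r[6]=32)
r[8] = 49
Maximum revenue is $49.
Now minimize piece count subject to staying optimal: for each k, pieces[k] = 1 + min over i with p[i]+r[k−i]=r[k] of pieces[k−i].
pieces[5] = 1
pieces[6] = 2
pieces[7] = 3
pieces[8] = 1

1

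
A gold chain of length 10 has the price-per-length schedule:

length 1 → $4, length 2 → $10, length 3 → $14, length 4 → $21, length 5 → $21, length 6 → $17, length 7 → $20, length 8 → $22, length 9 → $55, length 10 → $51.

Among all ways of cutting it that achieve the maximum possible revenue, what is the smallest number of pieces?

2

Let r[k] be the best obtainable value from length k. For each k, try every first piece i and keep the best of price[i] + r[k−i].
r[1] = 4
r[2] = 10
r[3] = 14  (first piece 1, then r[2]=10)
r[4] = 21
r[5] = 25  (first piece 1, then r[4]=21)
r[6] = 31  (first piece 2, then r[4]=21)
r[7] = 35  (first piece 1, then r[6]=31)
r[8] = 42  (first piece 4, then r[4]=21)
r[9] = 55
r[10] = 59  (first piece 1, then r[9]=55)
Maximum revenue is $59.
Now minimize piece count subject to staying optimal: for each k, pieces[k] = 1 + min over i with p[i]+r[k−i]=r[k] of pieces[k−i].
pieces[7] = 2
pieces[8] = 2
pieces[9] = 1
pieces[10] = 2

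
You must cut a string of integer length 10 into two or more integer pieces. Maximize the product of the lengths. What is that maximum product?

36

Define prod[k] = max over 1≤i<k of i · max(k−i, prod[k−i]); the inner max lets the remainder stay uncut if that's better.
Small cases: prod[2]=1, prod[3]=2.
prod[4] = 2*max(2,1) = 2*2 = 4
prod[5] = 2*max(3,2) = 2*3 = 6
prod[6] = 3*max(3,2) = 3*3 = 9
prod[7] = 2*max(5,6) = 2*6 = 12
prod[8] = 2*max(6,9) = 2*9 = 18
prod[9] = 3*max(6,9) = 3*9 = 27
prod[10] = 2*max(8,18) = 2*18 = 36
One optimal split: 3 + 3 + 2 + 2; product 3*3*2*2 = 36.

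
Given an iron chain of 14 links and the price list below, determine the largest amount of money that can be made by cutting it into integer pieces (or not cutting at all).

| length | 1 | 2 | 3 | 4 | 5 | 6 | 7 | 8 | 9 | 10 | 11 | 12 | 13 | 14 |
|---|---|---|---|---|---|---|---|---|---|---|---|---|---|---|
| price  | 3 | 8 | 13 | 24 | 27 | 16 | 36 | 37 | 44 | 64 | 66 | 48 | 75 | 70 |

Build R[k] bottom-up: R[k] = max over allowed piece i of (p[i] + R[k−i]).
R[1] = 3
R[2] = max(3+3, 8+0) = 8
R[3] = max(3+8, 8+3, 13+0) = 13
R[4] = max(3+13, 8+8, 13+3, 24+0) = 24
R[5] = max(3+24, 8+13, 13+8, 24+3, 27+0) = 27
R[6] = max(3+27, 8+24, 13+13, 24+8, 27+3, 16+0) = 32
R[7] = max(3+32, 8+27, 13+24, …, 16+3, 36+0) = 37
R[8] = max(3+37, 8+32, 13+27, …, 36+3, 37+0) = 48
R[9] = max(3+48, 8+37, 13+32, …, 37+3, 44+0) = 51
R[10] = max(3+51, 8+48, 13+37, …, 44+3, 64+0) = 64
R[11] = max(3+64, 8+51, 13+48, …, 64+3, 66+0) = 67
R[12] = max(3+67, 8+64, 13+51, …, 66+3, 48+0) = 72
R[13] = max(3+72, 8+67, 13+64, …, 48+3, 75+0) = 77
R[14] = max(3+77, 8+72, 13+67, …, 75+3, 70+0) = 88
One optimal cutting: 10 + 4 → $64 + $24 = $88.

88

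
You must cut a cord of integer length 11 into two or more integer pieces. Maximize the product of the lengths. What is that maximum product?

54

Define f[k] = max over 1≤i<k of i · max(k−i, f[k−i]); the inner max lets the remainder stay uncut if that's better.
f[2] = 1*max(1,0) = 1*1 = 1
f[3] = 1*max(2,1) = 1*2 = 2
f[4] = 2*max(2,1) = 2*2 = 4
f[5] = 2*max(3,2) = 2*3 = 6
f[6] = 3*max(3,2) = 3*3 = 9
f[7] = 2*max(5,6) = 2*6 = 12
f[8] = 2*max(6,9) = 2*9 = 18
f[9] = 3*max(6,9) = 3*9 = 27
f[10] = 2*max(8,18) = 2*18 = 36
f[11] = 2*max(9,27) = 2*27 = 54
One optimal split: 3 + 3 + 3 + 2; product 3*3*3*2 = 54.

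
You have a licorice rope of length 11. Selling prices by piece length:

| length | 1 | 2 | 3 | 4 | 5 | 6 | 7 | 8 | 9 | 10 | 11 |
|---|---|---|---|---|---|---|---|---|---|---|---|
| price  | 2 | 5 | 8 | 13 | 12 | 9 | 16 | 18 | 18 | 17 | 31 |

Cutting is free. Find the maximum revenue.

Consider every possible first cut. best[k] is the best of p[i]+best[k−i] over all sellable i≤k.
best[1] = 2
best[2] = 5
best[3] = 8
best[4] = 13
best[5] = 15  (first piece 1, then best[4]=13)
best[6] = 18  (first piece 2, then best[4]=13)
best[7] = 21  (first piece 3, then best[4]=13)
best[8] = 26  (first piece 4, then best[4]=13)
best[9] = 28  (first piece 1, then best[8]=26)
best[10] = 31  (first piece 2, then best[8]=26)
best[11] = 34  (first piece 3, then best[8]=26)
One optimal cutting: 4 + 4 + 3 → ¢13 + ¢13 + ¢8 = ¢34.

34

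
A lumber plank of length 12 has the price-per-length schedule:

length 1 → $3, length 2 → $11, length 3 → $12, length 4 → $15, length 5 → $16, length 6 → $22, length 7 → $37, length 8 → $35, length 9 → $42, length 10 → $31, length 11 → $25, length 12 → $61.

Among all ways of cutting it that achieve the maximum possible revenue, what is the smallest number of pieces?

Let r[k] be the best obtainable value from length k. For each k, try every first piece i and keep the best of price[i] + r[k−i].
r[1] = 3
r[2] = 11
r[3] = 14  (first piece 1, then r[2]=11)
r[4] = 22  (first piece 2, then r[2]=11)
r[5] = 25  (first piece 1, then r[4]=22)
r[6] = 33  (first piece 2, then r[4]=22)
r[7] = 37
r[8] = 44  (first piece 2, then r[6]=33)
r[9] = 48  (first piece 2, then r[7]=37)
r[10] = 55  (first piece 2, then r[8]=44)
r[11] = 59  (first piece 2, then r[9]=48)
r[12] = 66  (first piece 2, then r[10]=55)
Maximum revenue is $66.
Now minimize piece count subject to staying optimal: for each k, pieces[k] = 1 + min over i with p[i]+r[k−i]=r[k] of pieces[k−i].
pieces[9] = 2
pieces[10] = 5
pieces[11] = 3
pieces[12] = 6

6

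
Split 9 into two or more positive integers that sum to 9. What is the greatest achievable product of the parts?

27

Fill P[k] for k=2..9: at each k try every first piece i and multiply by the better of (k−i) uncut or P[k−i].
P[2] = 1*max(1,0) = 1*1 = 1
P[3] = 1*max(2,1) = 1*2 = 2
P[4] = 2*max(2,1) = 2*2 = 4
P[5] = 2*max(3,2) = 2*3 = 6
P[6] = 3*max(3,2) = 3*3 = 9
P[7] = 2*max(5,6) = 2*6 = 12
P[8] = 2*max(6,9) = 2*9 = 18
P[9] = 3*max(6,9) = 3*9 = 27
One optimal split: 3 + 3 + 3; product 3*3*3 = 27.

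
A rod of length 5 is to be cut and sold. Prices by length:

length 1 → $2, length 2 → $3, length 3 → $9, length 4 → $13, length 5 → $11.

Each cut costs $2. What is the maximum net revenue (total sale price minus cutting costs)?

Let v[k] be the best obtainable value from length k. For each k, try every first piece i and keep the best of price[i] + v[k−i] minus the 2 cut fee when i<k.
v[1] = 2
v[2] = max(2+2-2, 3+0) = 3
v[3] = max(2+3-2, 3+2-2, 9+0) = 9
v[4] = max(2+9-2, 3+3-2, 9+2-2, 13+0) = 13
v[5] = max(2+13-2, 3+9-2, 9+3-2, 13+2-2, 11+0) = 13
One optimal plan: pieces 4 + 1 (1 cut) → $15 − $2 = $13.

13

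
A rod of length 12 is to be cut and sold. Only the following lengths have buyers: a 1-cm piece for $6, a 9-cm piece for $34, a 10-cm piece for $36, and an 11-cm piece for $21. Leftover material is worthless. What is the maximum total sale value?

72

Consider every possible first cut. r[k] is the best of p[i]+r[k−i] over all sellable i≤k.
r[1] = 6
r[2] = 12  (first piece 1, then r[1]=6)
r[3] = 18  (first piece 1, then r[2]=12)
r[4] = 24  (first piece 1, then r[3]=18)
r[5] = 30  (first piece 1, then r[4]=24)
r[6] = 36  (first piece 1, then r[5]=30)
r[7] = 42  (first piece 1, then r[6]=36)
r[8] = 48  (first piece 1, then r[7]=42)
r[9] = 54  (first piece 1, then r[8]=48)
r[10] = 60  (first piece 1, then r[9]=54)
r[11] = 66  (first piece 1, then r[10]=60)
r[12] = 72  (first piece 1, then r[11]=66)
One optimal cutting: 1 + 1 + 1 + 1 + 1 + 1 + 1 + 1 + 1 + 1 + 1 + 1 → $72.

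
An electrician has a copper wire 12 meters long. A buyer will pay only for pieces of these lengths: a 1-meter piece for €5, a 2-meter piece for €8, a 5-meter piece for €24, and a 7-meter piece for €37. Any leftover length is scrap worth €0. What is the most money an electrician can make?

Consider every possible first cut. f[k] is the best of p[i]+f[k−i] over all sellable i≤k.
f[1] = 5
f[2] = max(5+5, 8+0) = 10
f[3] = max(5+10, 8+5) = 15
f[4] = max(5+15, 8+10) = 20
f[5] = max(5+20, 8+15, 24+0) = 25
f[6] = max(5+25, 8+20, 24+5) = 30
f[7] = max(5+30, 8+25, 24+10, 37+0) = 37
f[8] = max(5+37, 8+30, 24+15, 37+5) = 42
f[9] = max(5+42, 8+37, 24+20, 37+10) = 47
f[10] = max(5+47, 8+42, 24+25, 37+15) = 52
f[11] = max(5+52, 8+47, 24+30, 37+20) = 57
f[12] = max(5+57, 8+52, 24+37, 37+25) = 62
One optimal cutting: 7 + 1 + 1 + 1 + 1 + 1 → €62.

62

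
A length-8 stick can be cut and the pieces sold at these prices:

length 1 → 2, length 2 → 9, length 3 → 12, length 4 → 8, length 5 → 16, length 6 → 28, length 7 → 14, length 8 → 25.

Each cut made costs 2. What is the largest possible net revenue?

Build v[k] bottom-up: v[k] = max over allowed piece i of (p[i] + v[k−i]) − 2 per cut.
v[1] = 2
v[2] = max(2+2-2, 9+0) = 9
v[3] = max(2+9-2, 9+2-2, 12+0) = 12
v[4] = max(2+12-2, 9+9-2, 12+2-2, 8+0) = 16
v[5] = max(2+16-2, 9+12-2, 12+9-2, 8+2-2, 16+0) = 19
v[6] = max(2+19-2, 9+16-2, 12+12-2, 8+9-2, 16+2-2, 28+0) = 28
v[7] = max(2+28-2, 9+19-2, 12+16-2, …, 28+2-2, 14+0) = 28
v[8] = max(2+28-2, 9+28-2, 12+19-2, …, 14+2-2, 25+0) = 35
One optimal plan: pieces 6 + 2 (1 cut) → 37 − 2 = 35.

35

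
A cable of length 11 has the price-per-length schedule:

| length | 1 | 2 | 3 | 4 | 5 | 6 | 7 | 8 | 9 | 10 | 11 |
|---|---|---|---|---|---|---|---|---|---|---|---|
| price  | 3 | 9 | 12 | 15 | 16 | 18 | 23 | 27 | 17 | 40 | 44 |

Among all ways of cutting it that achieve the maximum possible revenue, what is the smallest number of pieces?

5

Consider every possible first cut. r[k] is the best of p[i]+r[k−i] over all sellable i≤k.
r[1] = 3
r[2] = 9
r[3] = 12  (first piece 1, then r[2]=9)
r[4] = 18  (first piece 2, then r[2]=9)
r[5] = 21  (first piece 1, then r[4]=18)
r[6] = 27  (first piece 2, then r[4]=18)
r[7] = 30  (first piece 1, then r[6]=27)
r[8] = 36  (first piece 2, then r[6]=27)
r[9] = 39  (first piece 1, then r[8]=36)
r[10] = 45  (first piece 2, then r[8]=36)
r[11] = 48  (first piece 1, then r[10]=45)
Maximum revenue is $48.
Now minimize piece count subject to staying optimal: for each k, pieces[k] = 1 + min over i with p[i]+r[k−i]=r[k] of pieces[k−i].
pieces[8] = 4
pieces[9] = 4
pieces[10] = 5
pieces[11] = 5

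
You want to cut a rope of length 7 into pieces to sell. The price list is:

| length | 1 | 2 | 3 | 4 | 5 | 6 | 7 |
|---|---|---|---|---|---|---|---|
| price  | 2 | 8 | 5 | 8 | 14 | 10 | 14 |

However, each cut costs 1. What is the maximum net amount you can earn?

Consider every possible first cut. r[k] is the best of p[i]+r[k−i] over all sellable i≤k, charging 1 whenever i<k.
r[1] = 2
r[2] = max(2+2-1, 8+0) = 8
r[3] = max(2+8-1, 8+2-1, 5+0) = 9
r[4] = max(2+9-1, 8+8-1, 5+2-1, 8+0) = 15
r[5] = max(2+15-1, 8+9-1, 5+8-1, 8+2-1, 14+0) = 16
r[6] = max(2+16-1, 8+15-1, 5+9-1, 8+8-1, 14+2-1, 10+0) = 22
r[7] = max(2+22-1, 8+16-1, 5+15-1, …, 10+2-1, 14+0) = 23
One optimal plan: pieces 2 + 2 + 2 + 1 (3 cuts) → 26 − 3 = 23.

23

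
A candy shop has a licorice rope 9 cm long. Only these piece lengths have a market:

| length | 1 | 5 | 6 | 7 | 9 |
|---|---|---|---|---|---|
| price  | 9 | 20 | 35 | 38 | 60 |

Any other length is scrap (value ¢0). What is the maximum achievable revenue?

81

Let f[k] be the best obtainable value from length k. For each k, try every first piece i and keep the best of price[i] + f[k−i].
f[1] = 9
f[2] = 18  (first piece 1, then f[1]=9)
f[3] = 27  (first piece 1, then f[2]=18)
f[4] = 36  (first piece 1, then f[3]=27)
f[5] = 45  (first piece 1, then f[4]=36)
f[6] = 54  (first piece 1, then f[5]=45)
f[7] = 63  (first piece 1, then f[6]=54)
f[8] = 72  (first piece 1, then f[7]=63)
f[9] = 81  (first piece 1, then f[8]=72)
One optimal cutting: 1 + 1 + 1 + 1 + 1 + 1 + 1 + 1 + 1 → ¢81.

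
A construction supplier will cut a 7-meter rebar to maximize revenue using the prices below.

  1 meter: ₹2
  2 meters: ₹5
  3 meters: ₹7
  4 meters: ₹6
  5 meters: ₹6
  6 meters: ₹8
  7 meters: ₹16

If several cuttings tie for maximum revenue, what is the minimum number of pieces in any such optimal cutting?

3

Consider every possible first cut. r[k] is the best of p[i]+r[k−i] over all sellable i≤k.
r[1] = 2
r[2] = max(2+2, 5+0) = 5
r[3] = max(2+5, 5+2, 7+0) = 7
r[4] = max(2+7, 5+5, 7+2, 6+0) = 10
r[5] = max(2+10, 5+7, 7+5, 6+2, 6+0) = 12
r[6] = max(2+12, 5+10, 7+7, 6+5, 6+2, 8+0) = 15
r[7] = max(2+15, 5+12, 7+10, …, 8+2, 16+0) = 17
Maximum revenue is ₹17.
Now minimize piece count subject to staying optimal: for each k, pieces[k] = 1 + min over i with p[i]+r[k−i]=r[k] of pieces[k−i].
pieces[4] = 2
pieces[5] = 2
pieces[6] = 3
pieces[7] = 3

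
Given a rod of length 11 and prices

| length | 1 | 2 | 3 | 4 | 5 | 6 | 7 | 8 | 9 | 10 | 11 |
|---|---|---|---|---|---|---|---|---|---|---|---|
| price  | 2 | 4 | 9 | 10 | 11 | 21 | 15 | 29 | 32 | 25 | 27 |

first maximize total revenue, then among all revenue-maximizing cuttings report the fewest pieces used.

Consider every possible first cut. r[k] is the best of p[i]+r[k−i] over all sellable i≤k.
r[1] = 2
r[2] = max(2+2, 4+0) = 4
r[3] = max(2+4, 4+2, 9+0) = 9
r[4] = max(2+9, 4+4, 9+2, 10+0) = 11
r[5] = max(2+11, 4+9, 9+4, 10+2, 11+0) = 13
r[6] = max(2+13, 4+11, 9+9, 10+4, 11+2, 21+0) = 21
r[7] = max(2+21, 4+13, 9+11, …, 21+2, 15+0) = 23
r[8] = max(2+23, 4+21, 9+13, …, 15+2, 29+0) = 29
r[9] = max(2+29, 4+23, 9+21, …, 29+2, 32+0) = 32
r[10] = max(2+32, 4+29, 9+23, …, 32+2, 25+0) = 34
r[11] = max(2+34, 4+32, 9+29, …, 25+2, 27+0) = 38
Maximum revenue is 38.
Now minimize piece count subject to staying optimal: for each k, pieces[k] = 1 + min over i with p[i]+r[k−i]=r[k] of pieces[k−i].
pieces[8] = 1
pieces[9] = 1
pieces[10] = 2
pieces[11] = 2

2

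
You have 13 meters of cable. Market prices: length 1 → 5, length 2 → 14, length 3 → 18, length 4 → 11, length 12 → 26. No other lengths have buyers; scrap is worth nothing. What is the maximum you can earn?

Consider every possible first cut. r[k] is the best of p[i]+r[k−i] over all sellable i≤k.
r[1] = 5
r[2] = 14
r[3] = 19  (first piece 1, then r[2]=14)
r[4] = 28  (first piece 2, then r[2]=14)
r[5] = 33  (first piece 1, then r[4]=28)
r[6] = 42  (first piece 2, then r[4]=28)
r[7] = 47  (first piece 1, then r[6]=42)
r[8] = 56  (first piece 2, then r[6]=42)
r[9] = 61  (first piece 1, then r[8]=56)
r[10] = 70  (first piece 2, then r[8]=56)
r[11] = 75  (first piece 1, then r[10]=70)
r[12] = 84  (first piece 2, then r[10]=70)
r[13] = 89  (first piece 1, then r[12]=84)
One optimal cutting: 2 + 2 + 2 + 2 + 2 + 2 + 1 → 89.

89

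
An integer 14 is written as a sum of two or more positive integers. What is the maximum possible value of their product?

Let P[k] be the best product for length k (with at least one cut). For each first piece i, the rest contributes max(k−i, P[k−i]).
P[2] = 1×max(1,0) = 1×1 = 1
P[3] = 1×max(2,1) = 1×2 = 2
P[4] = 2×max(2,1) = 2×2 = 4
P[5] = 2×max(3,2) = 2×3 = 6
P[6] = 3×max(3,2) = 3×3 = 9
P[7] = 2×max(5,6) = 2×6 = 12
P[8] = 2×max(6,9) = 2×9 = 18
P[9] = 3×max(6,9) = 3×9 = 27
P[10] = 2×max(8,18) = 2×18 = 36
P[11] = 2×max(9,27) = 2×27 = 54
P[12] = 3×max(9,27) = 3×27 = 81
P[13] = 2×max(11,54) = 2×54 = 108
P[14] = 2×max(12,81) = 2×81 = 162
One optimal split: 3 + 3 + 3 + 3 + 2; product 3×3×3×3×2 = 162.

162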